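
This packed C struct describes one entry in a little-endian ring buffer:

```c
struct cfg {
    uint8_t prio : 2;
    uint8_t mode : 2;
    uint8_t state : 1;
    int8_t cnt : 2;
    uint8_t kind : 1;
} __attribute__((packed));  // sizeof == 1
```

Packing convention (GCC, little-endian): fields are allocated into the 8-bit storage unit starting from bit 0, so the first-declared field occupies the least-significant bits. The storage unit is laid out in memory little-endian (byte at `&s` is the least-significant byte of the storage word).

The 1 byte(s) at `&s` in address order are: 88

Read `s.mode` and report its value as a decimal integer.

2

[0]=0x88 (little-endian) → word 0x88
prio:2 @ bit 0 → (0x88>>0)&0x3 = 0x0
mode:2 @ bit 2 → (0x88>>2)&0x3 = 0x2  ←
state:1 @ bit 4 → (0x88>>4)&0x1 = 0x0
cnt:2 @ bit 5 → (0x88>>5)&0x3 = 0x0
kind:1 @ bit 7 → (0x88>>7)&0x1 = 0x1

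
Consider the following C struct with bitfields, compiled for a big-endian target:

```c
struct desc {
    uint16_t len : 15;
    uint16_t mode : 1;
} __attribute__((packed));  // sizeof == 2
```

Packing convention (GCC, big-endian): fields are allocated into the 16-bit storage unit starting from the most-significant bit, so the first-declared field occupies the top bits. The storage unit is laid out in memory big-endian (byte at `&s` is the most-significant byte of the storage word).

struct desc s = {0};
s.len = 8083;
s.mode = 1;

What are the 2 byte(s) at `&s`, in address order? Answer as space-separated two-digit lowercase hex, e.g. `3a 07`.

[1+:15] len=8083 & 0x7fff = 0x1f93; word=0x3f26
[0+:1] mode=1 & 0x1 = 0x1; word=0x3f27
word = 0x3f27 → big-endian bytes:
  [0]=0x3f  [1]=0x27

3f 27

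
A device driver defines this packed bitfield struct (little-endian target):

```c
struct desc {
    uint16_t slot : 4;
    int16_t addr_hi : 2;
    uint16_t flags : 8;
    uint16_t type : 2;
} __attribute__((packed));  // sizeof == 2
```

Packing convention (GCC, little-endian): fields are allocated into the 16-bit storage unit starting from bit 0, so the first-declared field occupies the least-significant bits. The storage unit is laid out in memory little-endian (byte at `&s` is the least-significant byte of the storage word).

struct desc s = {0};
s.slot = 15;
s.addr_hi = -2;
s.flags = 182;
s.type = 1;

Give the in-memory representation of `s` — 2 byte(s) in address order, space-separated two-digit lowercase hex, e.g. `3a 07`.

[0+:4] slot=15 & 0xf = 0xf; word=0x000f
[4+:2] addr_hi=-2 & 0x3 = 0x2; word=0x002f
[6+:8] flags=182 & 0xff = 0xb6; word=0x2daf
[14+:2] type=1 & 0x3 = 0x1; word=0x6daf
word = 0x6daf → little-endian bytes:
  [0]=0xaf  [1]=0x6d

af 6d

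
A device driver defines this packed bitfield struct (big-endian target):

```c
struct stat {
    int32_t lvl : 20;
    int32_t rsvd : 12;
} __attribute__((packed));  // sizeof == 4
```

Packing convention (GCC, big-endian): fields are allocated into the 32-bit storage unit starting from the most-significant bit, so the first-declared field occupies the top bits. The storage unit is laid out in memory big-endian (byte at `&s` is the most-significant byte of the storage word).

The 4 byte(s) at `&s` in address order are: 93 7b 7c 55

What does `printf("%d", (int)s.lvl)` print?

-444489

[0]=0x93 [1]=0x7b [2]=0x7c [3]=0x55 (big-endian) → word 0x937b7c55
lvl:20 @ bit 12 → (0x937b7c55>>12)&0xfffff = 0x937b7  ←
rsvd:12 @ bit 0 → (0x937b7c55>>0)&0xfff = 0xc55
lvl signed 20b, MSB=1: 604087 - 1048576 = -444489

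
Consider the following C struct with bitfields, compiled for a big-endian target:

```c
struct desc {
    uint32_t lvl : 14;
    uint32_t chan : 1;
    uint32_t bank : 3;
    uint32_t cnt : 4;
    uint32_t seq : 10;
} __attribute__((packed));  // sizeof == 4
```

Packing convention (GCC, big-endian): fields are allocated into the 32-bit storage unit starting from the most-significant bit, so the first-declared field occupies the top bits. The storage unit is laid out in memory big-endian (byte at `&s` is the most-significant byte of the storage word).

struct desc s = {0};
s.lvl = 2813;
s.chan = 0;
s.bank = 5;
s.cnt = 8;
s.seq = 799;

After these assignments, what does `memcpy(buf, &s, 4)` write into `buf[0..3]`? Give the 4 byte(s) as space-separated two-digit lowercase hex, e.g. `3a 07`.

2b f5 63 1f

lvl (14b) val=2813 bits=0xafd at bit 18: 0x2bf40000
chan (1b) val=0 bits=0x0 at bit 17: 0x2bf40000
bank (3b) val=5 bits=0x5 at bit 14: 0x2bf54000
cnt (4b) val=8 bits=0x8 at bit 10: 0x2bf56000
seq (10b) val=799 bits=0x31f at bit 0: 0x2bf5631f
word = 0x2bf5631f → big-endian bytes:
  [0]=0x2b  [1]=0xf5  [2]=0x63  [3]=0x1f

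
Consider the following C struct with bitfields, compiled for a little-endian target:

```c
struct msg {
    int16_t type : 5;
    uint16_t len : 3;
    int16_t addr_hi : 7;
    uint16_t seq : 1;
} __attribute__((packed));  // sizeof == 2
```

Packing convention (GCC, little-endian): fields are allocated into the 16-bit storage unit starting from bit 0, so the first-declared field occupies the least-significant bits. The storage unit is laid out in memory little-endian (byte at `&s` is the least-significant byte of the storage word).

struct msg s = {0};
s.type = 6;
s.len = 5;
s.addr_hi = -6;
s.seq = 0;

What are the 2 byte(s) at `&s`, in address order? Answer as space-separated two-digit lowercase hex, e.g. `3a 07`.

a6 7a

type (5b) val=6 bits=0x6 at bit 0: 0x0006
len (3b) val=5 bits=0x5 at bit 5: 0x00a6
addr_hi (7b) val=-6 bits=0x7a at bit 8: 0x7aa6
seq (1b) val=0 bits=0x0 at bit 15: 0x7aa6
word = 0x7aa6 → little-endian bytes:
  [0]=0xa6  [1]=0x7a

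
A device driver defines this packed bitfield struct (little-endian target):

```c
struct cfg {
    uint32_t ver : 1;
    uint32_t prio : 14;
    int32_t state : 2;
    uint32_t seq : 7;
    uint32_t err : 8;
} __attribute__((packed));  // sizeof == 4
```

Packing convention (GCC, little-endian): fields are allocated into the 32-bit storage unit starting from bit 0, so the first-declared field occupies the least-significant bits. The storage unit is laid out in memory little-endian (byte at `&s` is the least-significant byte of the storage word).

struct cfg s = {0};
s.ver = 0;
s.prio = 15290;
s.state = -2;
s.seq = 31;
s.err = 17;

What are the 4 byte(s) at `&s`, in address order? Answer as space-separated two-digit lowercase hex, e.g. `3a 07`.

ver (1b) val=0 bits=0x0 at bit 0: 0x00000000
prio (14b) val=15290 bits=0x3bba at bit 1: 0x00007774
state (2b) val=-2 bits=0x2 at bit 15: 0x00017774
seq (7b) val=31 bits=0x1f at bit 17: 0x003f7774
err (8b) val=17 bits=0x11 at bit 24: 0x113f7774
word = 0x113f7774 → little-endian bytes:
  [0]=0x74  [1]=0x77  [2]=0x3f  [3]=0x11

74 77 3f 11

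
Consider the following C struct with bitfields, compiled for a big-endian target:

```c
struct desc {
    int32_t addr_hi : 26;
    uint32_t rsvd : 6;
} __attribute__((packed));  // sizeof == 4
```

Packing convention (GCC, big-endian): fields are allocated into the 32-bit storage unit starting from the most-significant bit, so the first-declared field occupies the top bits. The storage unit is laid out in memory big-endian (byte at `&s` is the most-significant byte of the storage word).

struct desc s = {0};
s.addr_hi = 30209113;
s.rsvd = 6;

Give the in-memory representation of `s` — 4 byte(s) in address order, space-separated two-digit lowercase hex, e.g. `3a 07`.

73 3d 16 46

addr_hi (26b) val=30209113 bits=0x1ccf459 at bit 6: 0x733d1640
rsvd (6b) val=6 bits=0x6 at bit 0: 0x733d1646
word = 0x733d1646 → big-endian bytes:
  [0]=0x73  [1]=0x3d  [2]=0x16  [3]=0x46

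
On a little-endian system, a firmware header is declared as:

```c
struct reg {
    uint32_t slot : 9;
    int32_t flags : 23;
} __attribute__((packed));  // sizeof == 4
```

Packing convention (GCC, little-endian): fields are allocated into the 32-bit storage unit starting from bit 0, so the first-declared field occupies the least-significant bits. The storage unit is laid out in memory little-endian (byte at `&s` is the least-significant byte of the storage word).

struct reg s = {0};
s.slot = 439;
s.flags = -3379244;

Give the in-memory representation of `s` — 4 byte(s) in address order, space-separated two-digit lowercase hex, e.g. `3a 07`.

b7 a9 df 98

slot:9 = 439 → 0x1b7 << 0 → word 0x000001b7
flags:23 = -3379244 → 0x4c6fd4 << 9 → word 0x98dfa9b7
word = 0x98dfa9b7 → little-endian bytes:
  [0]=0xb7  [1]=0xa9  [2]=0xdf  [3]=0x98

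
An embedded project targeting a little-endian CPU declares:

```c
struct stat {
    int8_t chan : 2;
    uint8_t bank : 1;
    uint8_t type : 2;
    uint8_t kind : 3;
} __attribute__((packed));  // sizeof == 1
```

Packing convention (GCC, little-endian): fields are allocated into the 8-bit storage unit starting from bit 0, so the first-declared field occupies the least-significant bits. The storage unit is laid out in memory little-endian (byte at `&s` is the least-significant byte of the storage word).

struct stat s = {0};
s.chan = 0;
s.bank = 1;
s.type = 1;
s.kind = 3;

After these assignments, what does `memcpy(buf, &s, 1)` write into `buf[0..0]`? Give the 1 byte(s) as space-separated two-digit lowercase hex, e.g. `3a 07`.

6c

chan:2 = 0 → 0x0 << 0 → word 0x00
bank:1 = 1 → 0x1 << 2 → word 0x04
type:2 = 1 → 0x1 << 3 → word 0x0c
kind:3 = 3 → 0x3 << 5 → word 0x6c
word = 0x6c → little-endian bytes:
  [0]=0x6c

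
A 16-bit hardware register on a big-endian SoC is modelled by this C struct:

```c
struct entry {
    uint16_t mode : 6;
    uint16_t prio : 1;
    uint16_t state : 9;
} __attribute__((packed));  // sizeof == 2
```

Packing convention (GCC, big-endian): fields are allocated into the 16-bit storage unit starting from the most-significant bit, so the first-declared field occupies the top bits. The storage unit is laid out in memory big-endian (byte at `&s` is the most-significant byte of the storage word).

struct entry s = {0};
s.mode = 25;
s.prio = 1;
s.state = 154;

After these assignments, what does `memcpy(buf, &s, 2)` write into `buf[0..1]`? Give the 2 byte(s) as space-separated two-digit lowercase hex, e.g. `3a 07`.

[10+:6] mode=25 & 0x3f = 0x19; word=0x6400
[9+:1] prio=1 & 0x1 = 0x1; word=0x6600
[0+:9] state=154 & 0x1ff = 0x9a; word=0x669a
word = 0x669a → big-endian bytes:
  [0]=0x66  [1]=0x9a

66 9a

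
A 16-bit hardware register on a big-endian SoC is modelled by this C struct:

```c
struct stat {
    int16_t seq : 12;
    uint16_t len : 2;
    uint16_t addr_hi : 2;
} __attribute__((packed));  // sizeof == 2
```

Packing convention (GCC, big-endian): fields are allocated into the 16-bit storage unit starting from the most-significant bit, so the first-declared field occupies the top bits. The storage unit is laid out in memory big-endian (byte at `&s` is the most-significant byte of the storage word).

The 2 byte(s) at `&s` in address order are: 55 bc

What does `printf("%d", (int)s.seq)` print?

1371

[0]=0x55 [1]=0xbc (big-endian) → word 0x55bc
seq [4+:12] = (word>>4) & 0xfff = 1371  ←
len [2+:2] = (word>>2) & 0x3 = 3
addr_hi [0+:2] = (word>>0) & 0x3 = 0
seq signed 12b, MSB=0: value = 1371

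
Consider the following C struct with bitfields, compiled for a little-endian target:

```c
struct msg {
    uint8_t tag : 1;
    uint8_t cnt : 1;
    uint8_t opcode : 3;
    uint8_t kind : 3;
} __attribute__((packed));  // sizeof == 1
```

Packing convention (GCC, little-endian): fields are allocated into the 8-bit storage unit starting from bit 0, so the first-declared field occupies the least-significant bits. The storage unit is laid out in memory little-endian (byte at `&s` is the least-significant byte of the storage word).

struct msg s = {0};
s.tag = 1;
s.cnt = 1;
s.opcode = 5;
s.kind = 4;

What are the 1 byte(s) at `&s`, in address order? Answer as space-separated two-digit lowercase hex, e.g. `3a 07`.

tag (1b) val=1 bits=0x1 at bit 0: 0x01
cnt (1b) val=1 bits=0x1 at bit 1: 0x03
opcode (3b) val=5 bits=0x5 at bit 2: 0x17
kind (3b) val=4 bits=0x4 at bit 5: 0x97
word = 0x97 → little-endian bytes:
  [0]=0x97

97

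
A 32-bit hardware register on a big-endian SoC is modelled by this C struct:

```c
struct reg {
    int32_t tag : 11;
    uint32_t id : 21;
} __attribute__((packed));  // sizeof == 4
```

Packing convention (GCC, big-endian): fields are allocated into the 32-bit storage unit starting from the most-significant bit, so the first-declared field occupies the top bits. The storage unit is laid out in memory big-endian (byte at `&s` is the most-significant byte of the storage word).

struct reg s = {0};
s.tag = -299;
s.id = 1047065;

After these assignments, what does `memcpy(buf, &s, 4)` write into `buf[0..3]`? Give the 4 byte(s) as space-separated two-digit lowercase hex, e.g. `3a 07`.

tag:11 = -299 → 0x6d5 << 21 → word 0xdaa00000
id:21 = 1047065 → 0xffa19 << 0 → word 0xdaaffa19
word = 0xdaaffa19 → big-endian bytes:
  [0]=0xda  [1]=0xaf  [2]=0xfa  [3]=0x19

da af fa 19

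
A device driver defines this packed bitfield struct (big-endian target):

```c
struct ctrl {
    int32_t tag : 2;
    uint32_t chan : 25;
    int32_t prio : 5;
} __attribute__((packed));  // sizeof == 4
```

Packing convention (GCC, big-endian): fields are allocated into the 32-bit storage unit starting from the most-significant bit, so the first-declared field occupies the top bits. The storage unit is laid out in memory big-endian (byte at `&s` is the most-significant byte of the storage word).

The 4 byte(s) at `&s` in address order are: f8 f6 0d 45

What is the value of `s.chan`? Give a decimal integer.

29864042

[0]=0xf8 [1]=0xf6 [2]=0x0d [3]=0x45 (big-endian) → word 0xf8f60d45
tag:2 @ bit 30 → (0xf8f60d45>>30)&0x3 = 0x3
chan:25 @ bit 5 → (0xf8f60d45>>5)&0x1ffffff = 0x1c7b06a  ←
prio:5 @ bit 0 → (0xf8f60d45>>0)&0x1f = 0x5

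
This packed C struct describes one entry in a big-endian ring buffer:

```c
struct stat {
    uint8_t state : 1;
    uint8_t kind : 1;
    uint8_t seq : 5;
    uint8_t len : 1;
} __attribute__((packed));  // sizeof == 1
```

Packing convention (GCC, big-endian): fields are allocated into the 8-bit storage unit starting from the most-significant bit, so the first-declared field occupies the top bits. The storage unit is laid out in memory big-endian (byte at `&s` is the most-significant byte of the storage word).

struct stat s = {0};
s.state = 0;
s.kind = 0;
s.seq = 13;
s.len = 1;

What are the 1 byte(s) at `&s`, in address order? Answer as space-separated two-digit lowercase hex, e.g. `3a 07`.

1b

state:1 = 0 → 0x0 << 7 → word 0x00
kind:1 = 0 → 0x0 << 6 → word 0x00
seq:5 = 13 → 0xd << 1 → word 0x1a
len:1 = 1 → 0x1 << 0 → word 0x1b
word = 0x1b → big-endian bytes:
  [0]=0x1b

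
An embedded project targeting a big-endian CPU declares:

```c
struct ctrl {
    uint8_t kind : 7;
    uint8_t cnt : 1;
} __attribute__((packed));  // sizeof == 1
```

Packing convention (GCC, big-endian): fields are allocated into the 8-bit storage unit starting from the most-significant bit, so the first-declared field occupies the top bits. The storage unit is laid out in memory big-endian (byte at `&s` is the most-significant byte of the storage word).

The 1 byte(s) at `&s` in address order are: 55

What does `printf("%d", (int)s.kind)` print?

[0]=0x55 (big-endian) → word 0x55
kind [1+:7] = (word>>1) & 0x7f = 42  ←
cnt [0+:1] = (word>>0) & 0x1 = 1

42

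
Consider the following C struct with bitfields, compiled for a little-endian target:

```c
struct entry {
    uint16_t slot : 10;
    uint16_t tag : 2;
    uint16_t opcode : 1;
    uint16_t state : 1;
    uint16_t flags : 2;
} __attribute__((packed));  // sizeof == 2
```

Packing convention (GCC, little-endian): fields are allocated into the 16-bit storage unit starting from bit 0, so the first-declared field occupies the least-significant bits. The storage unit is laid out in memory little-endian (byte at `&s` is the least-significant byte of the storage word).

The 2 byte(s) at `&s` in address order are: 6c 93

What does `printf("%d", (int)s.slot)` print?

[0]=0x6c [1]=0x93 (little-endian) → word 0x936c
slot [0+:10] = (word>>0) & 0x3ff = 876  ←
tag [10+:2] = (word>>10) & 0x3 = 0
opcode [12+:1] = (word>>12) & 0x1 = 1
state [13+:1] = (word>>13) & 0x1 = 0
flags [14+:2] = (word>>14) & 0x3 = 2

876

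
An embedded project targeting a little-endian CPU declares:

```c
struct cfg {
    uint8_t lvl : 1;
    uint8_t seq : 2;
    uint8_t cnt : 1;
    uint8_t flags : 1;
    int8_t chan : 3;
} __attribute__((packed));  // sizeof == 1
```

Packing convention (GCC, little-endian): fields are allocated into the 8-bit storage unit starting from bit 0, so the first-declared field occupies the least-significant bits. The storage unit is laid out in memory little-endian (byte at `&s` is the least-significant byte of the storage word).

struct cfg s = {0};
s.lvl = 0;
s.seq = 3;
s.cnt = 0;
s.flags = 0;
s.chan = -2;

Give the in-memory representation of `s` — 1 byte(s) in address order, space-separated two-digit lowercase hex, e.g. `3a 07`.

[0+:1] lvl=0 & 0x1 = 0x0; word=0x00
[1+:2] seq=3 & 0x3 = 0x3; word=0x06
[3+:1] cnt=0 & 0x1 = 0x0; word=0x06
[4+:1] flags=0 & 0x1 = 0x0; word=0x06
[5+:3] chan=-2 & 0x7 = 0x6; word=0xc6
word = 0xc6 → little-endian bytes:
  [0]=0xc6

c6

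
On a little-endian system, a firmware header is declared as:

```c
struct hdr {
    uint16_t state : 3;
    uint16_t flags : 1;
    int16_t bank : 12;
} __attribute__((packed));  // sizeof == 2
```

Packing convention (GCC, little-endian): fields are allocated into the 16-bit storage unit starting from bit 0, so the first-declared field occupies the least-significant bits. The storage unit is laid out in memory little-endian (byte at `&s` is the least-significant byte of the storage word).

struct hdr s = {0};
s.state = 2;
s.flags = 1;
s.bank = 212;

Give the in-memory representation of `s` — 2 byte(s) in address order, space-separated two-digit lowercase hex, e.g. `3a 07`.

state:3 = 2 → 0x2 << 0 → word 0x0002
flags:1 = 1 → 0x1 << 3 → word 0x000a
bank:12 = 212 → 0xd4 << 4 → word 0x0d4a
word = 0x0d4a → little-endian bytes:
  [0]=0x4a  [1]=0x0d

4a 0d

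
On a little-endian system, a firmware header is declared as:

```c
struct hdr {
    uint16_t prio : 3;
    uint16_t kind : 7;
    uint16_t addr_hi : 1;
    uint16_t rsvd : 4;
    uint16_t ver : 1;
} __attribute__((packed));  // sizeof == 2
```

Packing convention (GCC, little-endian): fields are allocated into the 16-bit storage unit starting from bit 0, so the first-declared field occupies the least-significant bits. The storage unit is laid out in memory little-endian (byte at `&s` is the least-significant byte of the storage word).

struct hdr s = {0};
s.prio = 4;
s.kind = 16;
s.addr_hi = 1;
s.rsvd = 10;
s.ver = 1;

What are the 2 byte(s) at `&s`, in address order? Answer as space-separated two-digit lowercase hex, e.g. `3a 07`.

84 d4

[0+:3] prio=4 & 0x7 = 0x4; word=0x0004
[3+:7] kind=16 & 0x7f = 0x10; word=0x0084
[10+:1] addr_hi=1 & 0x1 = 0x1; word=0x0484
[11+:4] rsvd=10 & 0xf = 0xa; word=0x5484
[15+:1] ver=1 & 0x1 = 0x1; word=0xd484
word = 0xd484 → little-endian bytes:
  [0]=0x84  [1]=0xd4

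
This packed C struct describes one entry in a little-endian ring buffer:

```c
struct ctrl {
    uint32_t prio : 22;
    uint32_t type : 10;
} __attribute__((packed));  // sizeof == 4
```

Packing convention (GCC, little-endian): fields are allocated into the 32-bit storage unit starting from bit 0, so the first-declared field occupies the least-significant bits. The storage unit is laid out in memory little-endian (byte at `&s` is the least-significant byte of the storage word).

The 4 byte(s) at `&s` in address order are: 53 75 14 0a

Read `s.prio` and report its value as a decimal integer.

1340755

[0]=0x53 [1]=0x75 [2]=0x14 [3]=0x0a (little-endian) → word 0x0a147553
prio:22 @ bit 0 → (0x0a147553>>0)&0x3fffff = 0x147553  ←
type:10 @ bit 22 → (0x0a147553>>22)&0x3ff = 0x28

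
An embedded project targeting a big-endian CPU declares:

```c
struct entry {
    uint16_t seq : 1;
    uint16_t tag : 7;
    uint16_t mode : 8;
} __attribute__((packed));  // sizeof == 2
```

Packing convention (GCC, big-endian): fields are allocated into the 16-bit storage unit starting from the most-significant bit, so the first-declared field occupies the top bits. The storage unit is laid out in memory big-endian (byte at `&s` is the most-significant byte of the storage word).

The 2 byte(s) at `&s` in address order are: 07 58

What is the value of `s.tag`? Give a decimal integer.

7

[0]=0x07 [1]=0x58 (big-endian) → word 0x0758
seq:1 @ bit 15 → (0x0758>>15)&0x1 = 0x0
tag:7 @ bit 8 → (0x0758>>8)&0x7f = 0x7  ←
mode:8 @ bit 0 → (0x0758>>0)&0xff = 0x58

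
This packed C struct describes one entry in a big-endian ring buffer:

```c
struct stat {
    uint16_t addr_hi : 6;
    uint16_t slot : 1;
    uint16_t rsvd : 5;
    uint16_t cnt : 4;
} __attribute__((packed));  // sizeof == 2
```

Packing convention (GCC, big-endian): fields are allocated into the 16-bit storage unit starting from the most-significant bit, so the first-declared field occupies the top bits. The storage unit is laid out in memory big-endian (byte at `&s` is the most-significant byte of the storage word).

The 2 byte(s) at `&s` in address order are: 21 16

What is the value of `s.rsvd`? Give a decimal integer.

17

[0]=0x21 [1]=0x16 (big-endian) → word 0x2116
addr_hi [10+:6] = (word>>10) & 0x3f = 8
slot [9+:1] = (word>>9) & 0x1 = 0
rsvd [4+:5] = (word>>4) & 0x1f = 17  ←
cnt [0+:4] = (word>>0) & 0xf = 6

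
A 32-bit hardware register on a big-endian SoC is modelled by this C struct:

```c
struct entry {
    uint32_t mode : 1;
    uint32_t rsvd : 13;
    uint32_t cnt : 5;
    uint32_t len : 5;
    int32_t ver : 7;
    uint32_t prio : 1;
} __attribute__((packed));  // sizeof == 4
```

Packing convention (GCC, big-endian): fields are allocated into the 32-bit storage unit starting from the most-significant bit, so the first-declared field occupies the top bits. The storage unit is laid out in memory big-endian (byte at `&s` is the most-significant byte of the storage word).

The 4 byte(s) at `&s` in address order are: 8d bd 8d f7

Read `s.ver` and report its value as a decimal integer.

[0]=0x8d [1]=0xbd [2]=0x8d [3]=0xf7 (big-endian) → word 0x8dbd8df7
mode [31+:1] = (word>>31) & 0x1 = 1
rsvd [18+:13] = (word>>18) & 0x1fff = 879
cnt [13+:5] = (word>>13) & 0x1f = 12
len [8+:5] = (word>>8) & 0x1f = 13
ver [1+:7] = (word>>1) & 0x7f = 123  ←
prio [0+:1] = (word>>0) & 0x1 = 1
ver signed 7b, MSB=1: 123 - 128 = -5

-5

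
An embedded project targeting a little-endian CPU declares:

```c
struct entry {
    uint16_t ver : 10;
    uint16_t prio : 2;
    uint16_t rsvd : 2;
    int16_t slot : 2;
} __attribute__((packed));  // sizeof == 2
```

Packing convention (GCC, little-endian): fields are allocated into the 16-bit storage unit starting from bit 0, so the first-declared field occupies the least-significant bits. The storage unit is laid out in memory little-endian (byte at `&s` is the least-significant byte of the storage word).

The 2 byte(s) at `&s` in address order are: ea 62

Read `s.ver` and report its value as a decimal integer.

[0]=0xea [1]=0x62 (little-endian) → word 0x62ea
ver:10 @ bit 0 → (0x62ea>>0)&0x3ff = 0x2ea  ←
prio:2 @ bit 10 → (0x62ea>>10)&0x3 = 0x0
rsvd:2 @ bit 12 → (0x62ea>>12)&0x3 = 0x2
slot:2 @ bit 14 → (0x62ea>>14)&0x3 = 0x1

746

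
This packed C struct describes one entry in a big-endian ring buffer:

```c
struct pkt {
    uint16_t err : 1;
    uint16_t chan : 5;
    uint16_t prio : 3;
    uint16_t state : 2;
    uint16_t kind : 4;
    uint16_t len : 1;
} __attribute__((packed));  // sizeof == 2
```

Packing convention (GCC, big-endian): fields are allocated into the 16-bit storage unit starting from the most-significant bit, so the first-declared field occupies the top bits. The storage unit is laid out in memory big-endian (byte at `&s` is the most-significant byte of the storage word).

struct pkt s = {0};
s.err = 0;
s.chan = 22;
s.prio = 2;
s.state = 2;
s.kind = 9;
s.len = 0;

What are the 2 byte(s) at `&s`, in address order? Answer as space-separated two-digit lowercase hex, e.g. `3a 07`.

err:1 = 0 → 0x0 << 15 → word 0x0000
chan:5 = 22 → 0x16 << 10 → word 0x5800
prio:3 = 2 → 0x2 << 7 → word 0x5900
state:2 = 2 → 0x2 << 5 → word 0x5940
kind:4 = 9 → 0x9 << 1 → word 0x5952
len:1 = 0 → 0x0 << 0 → word 0x5952
word = 0x5952 → big-endian bytes:
  [0]=0x59  [1]=0x52

59 52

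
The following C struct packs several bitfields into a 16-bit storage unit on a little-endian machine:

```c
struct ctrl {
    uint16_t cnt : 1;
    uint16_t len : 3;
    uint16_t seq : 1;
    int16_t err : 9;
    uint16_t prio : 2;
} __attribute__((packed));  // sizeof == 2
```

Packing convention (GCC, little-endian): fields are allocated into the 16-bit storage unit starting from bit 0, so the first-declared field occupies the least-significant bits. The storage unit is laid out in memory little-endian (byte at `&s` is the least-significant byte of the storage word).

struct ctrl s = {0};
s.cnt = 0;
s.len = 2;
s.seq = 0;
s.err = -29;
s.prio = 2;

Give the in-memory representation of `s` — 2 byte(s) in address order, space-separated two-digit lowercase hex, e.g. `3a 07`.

[0+:1] cnt=0 & 0x1 = 0x0; word=0x0000
[1+:3] len=2 & 0x7 = 0x2; word=0x0004
[4+:1] seq=0 & 0x1 = 0x0; word=0x0004
[5+:9] err=-29 & 0x1ff = 0x1e3; word=0x3c64
[14+:2] prio=2 & 0x3 = 0x2; word=0xbc64
word = 0xbc64 → little-endian bytes:
  [0]=0x64  [1]=0xbc

64 bc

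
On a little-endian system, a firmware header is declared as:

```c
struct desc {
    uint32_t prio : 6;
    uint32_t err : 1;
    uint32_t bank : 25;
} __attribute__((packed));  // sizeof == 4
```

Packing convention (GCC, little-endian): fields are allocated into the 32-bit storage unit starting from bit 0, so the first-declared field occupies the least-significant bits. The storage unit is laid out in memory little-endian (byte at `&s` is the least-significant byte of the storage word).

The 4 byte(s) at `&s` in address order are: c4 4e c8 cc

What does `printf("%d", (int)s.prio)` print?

[0]=0xc4 [1]=0x4e [2]=0xc8 [3]=0xcc (little-endian) → word 0xccc84ec4
prio:6 @ bit 0 → (0xccc84ec4>>0)&0x3f = 0x4  ←
err:1 @ bit 6 → (0xccc84ec4>>6)&0x1 = 0x1
bank:25 @ bit 7 → (0xccc84ec4>>7)&0x1ffffff = 0x199909d

4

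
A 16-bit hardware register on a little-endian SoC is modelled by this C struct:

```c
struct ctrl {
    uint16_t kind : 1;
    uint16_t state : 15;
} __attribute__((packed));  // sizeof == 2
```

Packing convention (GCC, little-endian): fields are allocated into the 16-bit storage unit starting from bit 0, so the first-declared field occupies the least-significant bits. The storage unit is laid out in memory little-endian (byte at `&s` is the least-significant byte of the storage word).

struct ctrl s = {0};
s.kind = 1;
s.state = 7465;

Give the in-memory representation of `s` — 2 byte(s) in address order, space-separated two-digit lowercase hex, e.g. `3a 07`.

kind:1 = 1 → 0x1 << 0 → word 0x0001
state:15 = 7465 → 0x1d29 << 1 → word 0x3a53
word = 0x3a53 → little-endian bytes:
  [0]=0x53  [1]=0x3a

53 3a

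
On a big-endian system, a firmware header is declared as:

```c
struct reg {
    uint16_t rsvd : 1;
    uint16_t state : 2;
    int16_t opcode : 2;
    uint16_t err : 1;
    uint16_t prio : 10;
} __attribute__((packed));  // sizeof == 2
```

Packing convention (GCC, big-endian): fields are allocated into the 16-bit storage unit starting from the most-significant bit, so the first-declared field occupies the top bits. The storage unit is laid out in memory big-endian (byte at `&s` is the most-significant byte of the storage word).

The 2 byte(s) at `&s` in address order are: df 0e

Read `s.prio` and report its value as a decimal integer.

[0]=0xdf [1]=0x0e (big-endian) → word 0xdf0e
rsvd:1 @ bit 15 → (0xdf0e>>15)&0x1 = 0x1
state:2 @ bit 13 → (0xdf0e>>13)&0x3 = 0x2
opcode:2 @ bit 11 → (0xdf0e>>11)&0x3 = 0x3
err:1 @ bit 10 → (0xdf0e>>10)&0x1 = 0x1
prio:10 @ bit 0 → (0xdf0e>>0)&0x3ff = 0x30e  ←

782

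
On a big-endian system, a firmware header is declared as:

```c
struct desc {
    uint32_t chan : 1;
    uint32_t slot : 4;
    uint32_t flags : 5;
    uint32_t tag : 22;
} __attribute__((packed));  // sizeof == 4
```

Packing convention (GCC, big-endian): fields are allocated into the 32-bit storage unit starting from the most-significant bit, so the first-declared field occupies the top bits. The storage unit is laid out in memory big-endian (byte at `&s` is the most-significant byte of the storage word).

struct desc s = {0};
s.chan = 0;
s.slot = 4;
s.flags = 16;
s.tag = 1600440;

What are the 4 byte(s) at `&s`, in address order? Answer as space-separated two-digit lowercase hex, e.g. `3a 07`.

24 18 6b b8

[31+:1] chan=0 & 0x1 = 0x0; word=0x00000000
[27+:4] slot=4 & 0xf = 0x4; word=0x20000000
[22+:5] flags=16 & 0x1f = 0x10; word=0x24000000
[0+:22] tag=1600440 & 0x3fffff = 0x186bb8; word=0x24186bb8
word = 0x24186bb8 → big-endian bytes:
  [0]=0x24  [1]=0x18  [2]=0x6b  [3]=0xb8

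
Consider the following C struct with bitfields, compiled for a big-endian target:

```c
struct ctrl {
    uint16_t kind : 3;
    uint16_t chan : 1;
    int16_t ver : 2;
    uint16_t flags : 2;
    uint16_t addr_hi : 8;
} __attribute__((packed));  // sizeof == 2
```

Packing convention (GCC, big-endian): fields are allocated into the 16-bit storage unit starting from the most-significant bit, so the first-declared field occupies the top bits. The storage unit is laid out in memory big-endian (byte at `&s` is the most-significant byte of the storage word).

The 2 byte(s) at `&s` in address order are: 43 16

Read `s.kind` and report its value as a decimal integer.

[0]=0x43 [1]=0x16 (big-endian) → word 0x4316
kind:3 @ bit 13 → (0x4316>>13)&0x7 = 0x2  ←
chan:1 @ bit 12 → (0x4316>>12)&0x1 = 0x0
ver:2 @ bit 10 → (0x4316>>10)&0x3 = 0x0
flags:2 @ bit 8 → (0x4316>>8)&0x3 = 0x3
addr_hi:8 @ bit 0 → (0x4316>>0)&0xff = 0x16

2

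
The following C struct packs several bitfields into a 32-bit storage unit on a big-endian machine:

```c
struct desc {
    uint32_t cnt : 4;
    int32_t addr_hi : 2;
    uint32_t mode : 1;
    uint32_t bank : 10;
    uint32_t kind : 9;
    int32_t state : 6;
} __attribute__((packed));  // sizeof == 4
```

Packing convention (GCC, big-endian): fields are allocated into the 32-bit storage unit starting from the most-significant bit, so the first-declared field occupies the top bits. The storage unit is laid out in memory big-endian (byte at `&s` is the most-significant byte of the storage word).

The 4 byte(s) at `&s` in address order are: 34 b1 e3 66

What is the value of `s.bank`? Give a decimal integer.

[0]=0x34 [1]=0xb1 [2]=0xe3 [3]=0x66 (big-endian) → word 0x34b1e366
cnt:4 @ bit 28 → (0x34b1e366>>28)&0xf = 0x3
addr_hi:2 @ bit 26 → (0x34b1e366>>26)&0x3 = 0x1
mode:1 @ bit 25 → (0x34b1e366>>25)&0x1 = 0x0
bank:10 @ bit 15 → (0x34b1e366>>15)&0x3ff = 0x163  ←
kind:9 @ bit 6 → (0x34b1e366>>6)&0x1ff = 0x18d
state:6 @ bit 0 → (0x34b1e366>>0)&0x3f = 0x26

355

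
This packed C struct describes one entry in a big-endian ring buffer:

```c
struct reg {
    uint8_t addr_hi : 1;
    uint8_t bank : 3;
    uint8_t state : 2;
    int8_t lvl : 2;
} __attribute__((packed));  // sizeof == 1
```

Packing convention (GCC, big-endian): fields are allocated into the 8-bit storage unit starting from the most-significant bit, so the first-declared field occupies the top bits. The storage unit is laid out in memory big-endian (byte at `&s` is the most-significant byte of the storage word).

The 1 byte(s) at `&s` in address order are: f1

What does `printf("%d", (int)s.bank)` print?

7

[0]=0xf1 (big-endian) → word 0xf1
addr_hi [7+:1] = (word>>7) & 0x1 = 1
bank [4+:3] = (word>>4) & 0x7 = 7  ←
state [2+:2] = (word>>2) & 0x3 = 0
lvl [0+:2] = (word>>0) & 0x3 = 1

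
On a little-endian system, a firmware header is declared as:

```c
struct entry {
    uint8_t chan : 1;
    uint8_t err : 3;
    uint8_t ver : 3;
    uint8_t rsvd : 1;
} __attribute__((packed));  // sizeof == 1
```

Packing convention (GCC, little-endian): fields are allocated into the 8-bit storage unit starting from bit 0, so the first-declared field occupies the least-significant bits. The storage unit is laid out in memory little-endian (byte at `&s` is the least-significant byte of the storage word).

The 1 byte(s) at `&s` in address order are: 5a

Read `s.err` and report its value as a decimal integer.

[0]=0x5a (little-endian) → word 0x5a
chan [0+:1] = (word>>0) & 0x1 = 0
err [1+:3] = (word>>1) & 0x7 = 5  ←
ver [4+:3] = (word>>4) & 0x7 = 5
rsvd [7+:1] = (word>>7) & 0x1 = 0

5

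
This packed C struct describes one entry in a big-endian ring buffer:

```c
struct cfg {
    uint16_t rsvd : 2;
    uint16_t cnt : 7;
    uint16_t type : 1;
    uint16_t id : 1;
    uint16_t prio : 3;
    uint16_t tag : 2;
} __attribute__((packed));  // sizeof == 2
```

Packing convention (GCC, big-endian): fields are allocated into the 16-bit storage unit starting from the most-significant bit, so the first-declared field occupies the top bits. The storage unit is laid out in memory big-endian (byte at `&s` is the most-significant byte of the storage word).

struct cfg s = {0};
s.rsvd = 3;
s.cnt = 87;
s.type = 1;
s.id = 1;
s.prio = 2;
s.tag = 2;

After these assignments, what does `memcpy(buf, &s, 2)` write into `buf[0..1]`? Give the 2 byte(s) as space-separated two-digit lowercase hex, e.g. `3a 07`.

rsvd:2 = 3 → 0x3 << 14 → word 0xc000
cnt:7 = 87 → 0x57 << 7 → word 0xeb80
type:1 = 1 → 0x1 << 6 → word 0xebc0
id:1 = 1 → 0x1 << 5 → word 0xebe0
prio:3 = 2 → 0x2 << 2 → word 0xebe8
tag:2 = 2 → 0x2 << 0 → word 0xebea
word = 0xebea → big-endian bytes:
  [0]=0xeb  [1]=0xea

eb ea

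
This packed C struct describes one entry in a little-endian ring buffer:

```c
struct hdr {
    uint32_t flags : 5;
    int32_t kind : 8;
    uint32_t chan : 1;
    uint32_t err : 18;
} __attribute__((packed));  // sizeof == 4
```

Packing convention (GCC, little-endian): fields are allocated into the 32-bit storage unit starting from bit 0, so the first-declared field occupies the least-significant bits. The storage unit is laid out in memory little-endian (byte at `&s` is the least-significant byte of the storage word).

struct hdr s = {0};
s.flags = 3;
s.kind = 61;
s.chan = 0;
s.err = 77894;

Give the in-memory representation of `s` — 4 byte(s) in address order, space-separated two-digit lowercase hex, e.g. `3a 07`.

flags:5 = 3 → 0x3 << 0 → word 0x00000003
kind:8 = 61 → 0x3d << 5 → word 0x000007a3
chan:1 = 0 → 0x0 << 13 → word 0x000007a3
err:18 = 77894 → 0x13046 << 14 → word 0x4c1187a3
word = 0x4c1187a3 → little-endian bytes:
  [0]=0xa3  [1]=0x87  [2]=0x11  [3]=0x4c

a3 87 11 4c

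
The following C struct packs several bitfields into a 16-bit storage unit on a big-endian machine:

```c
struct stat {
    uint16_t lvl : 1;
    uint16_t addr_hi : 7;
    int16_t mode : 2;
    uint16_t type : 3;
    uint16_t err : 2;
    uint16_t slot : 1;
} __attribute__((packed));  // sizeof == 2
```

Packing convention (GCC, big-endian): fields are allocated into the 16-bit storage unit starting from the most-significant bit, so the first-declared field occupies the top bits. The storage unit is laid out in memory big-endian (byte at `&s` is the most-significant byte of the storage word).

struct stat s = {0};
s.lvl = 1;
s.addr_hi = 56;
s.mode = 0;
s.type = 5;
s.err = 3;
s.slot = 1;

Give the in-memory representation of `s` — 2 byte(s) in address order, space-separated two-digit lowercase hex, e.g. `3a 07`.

b8 2f

[15+:1] lvl=1 & 0x1 = 0x1; word=0x8000
[8+:7] addr_hi=56 & 0x7f = 0x38; word=0xb800
[6+:2] mode=0 & 0x3 = 0x0; word=0xb800
[3+:3] type=5 & 0x7 = 0x5; word=0xb828
[1+:2] err=3 & 0x3 = 0x3; word=0xb82e
[0+:1] slot=1 & 0x1 = 0x1; word=0xb82f
word = 0xb82f → big-endian bytes:
  [0]=0xb8  [1]=0x2f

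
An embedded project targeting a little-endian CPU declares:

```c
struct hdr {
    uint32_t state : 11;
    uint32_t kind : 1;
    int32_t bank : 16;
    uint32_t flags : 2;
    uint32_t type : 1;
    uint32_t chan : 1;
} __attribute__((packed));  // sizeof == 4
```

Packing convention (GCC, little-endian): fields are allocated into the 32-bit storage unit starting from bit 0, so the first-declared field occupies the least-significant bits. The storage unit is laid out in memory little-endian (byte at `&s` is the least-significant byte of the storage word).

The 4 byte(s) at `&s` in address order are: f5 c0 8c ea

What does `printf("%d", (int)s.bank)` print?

-22324

[0]=0xf5 [1]=0xc0 [2]=0x8c [3]=0xea (little-endian) → word 0xea8cc0f5
state [0+:11] = (word>>0) & 0x7ff = 245
kind [11+:1] = (word>>11) & 0x1 = 0
bank [12+:16] = (word>>12) & 0xffff = 43212  ←
flags [28+:2] = (word>>28) & 0x3 = 2
type [30+:1] = (word>>30) & 0x1 = 1
chan [31+:1] = (word>>31) & 0x1 = 1
bank signed 16b, MSB=1: 43212 - 65536 = -22324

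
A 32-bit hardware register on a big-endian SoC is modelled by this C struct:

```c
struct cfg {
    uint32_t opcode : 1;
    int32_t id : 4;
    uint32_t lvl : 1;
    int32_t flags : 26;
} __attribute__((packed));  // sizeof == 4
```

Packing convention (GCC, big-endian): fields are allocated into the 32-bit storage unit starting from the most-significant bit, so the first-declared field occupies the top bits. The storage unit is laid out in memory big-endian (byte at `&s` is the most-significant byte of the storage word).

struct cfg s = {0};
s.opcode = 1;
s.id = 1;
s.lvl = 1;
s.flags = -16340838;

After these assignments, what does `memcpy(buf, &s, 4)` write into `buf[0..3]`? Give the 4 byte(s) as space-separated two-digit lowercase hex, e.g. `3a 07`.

8f 06 a8 9a

opcode (1b) val=1 bits=0x1 at bit 31: 0x80000000
id (4b) val=1 bits=0x1 at bit 27: 0x88000000
lvl (1b) val=1 bits=0x1 at bit 26: 0x8c000000
flags (26b) val=-16340838 bits=0x306a89a at bit 0: 0x8f06a89a
word = 0x8f06a89a → big-endian bytes:
  [0]=0x8f  [1]=0x06  [2]=0xa8  [3]=0x9a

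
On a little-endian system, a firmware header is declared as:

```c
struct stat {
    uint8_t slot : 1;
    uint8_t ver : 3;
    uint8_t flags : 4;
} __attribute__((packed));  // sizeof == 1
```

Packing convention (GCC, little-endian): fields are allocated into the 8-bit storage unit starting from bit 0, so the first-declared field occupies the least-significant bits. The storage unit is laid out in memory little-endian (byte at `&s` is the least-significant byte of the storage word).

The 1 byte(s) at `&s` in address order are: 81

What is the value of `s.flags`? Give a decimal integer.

8

[0]=0x81 (little-endian) → word 0x81
slot [0+:1] = (word>>0) & 0x1 = 1
ver [1+:3] = (word>>1) & 0x7 = 0
flags [4+:4] = (word>>4) & 0xf = 8  ←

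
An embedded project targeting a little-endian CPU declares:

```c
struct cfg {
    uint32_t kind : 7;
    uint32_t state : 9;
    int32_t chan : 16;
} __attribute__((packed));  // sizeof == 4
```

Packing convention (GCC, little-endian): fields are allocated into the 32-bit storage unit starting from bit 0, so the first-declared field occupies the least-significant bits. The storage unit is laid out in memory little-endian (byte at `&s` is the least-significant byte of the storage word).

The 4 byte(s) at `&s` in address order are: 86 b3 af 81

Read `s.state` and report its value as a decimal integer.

[0]=0x86 [1]=0xb3 [2]=0xaf [3]=0x81 (little-endian) → word 0x81afb386
kind:7 @ bit 0 → (0x81afb386>>0)&0x7f = 0x6
state:9 @ bit 7 → (0x81afb386>>7)&0x1ff = 0x167  ←
chan:16 @ bit 16 → (0x81afb386>>16)&0xffff = 0x81af

359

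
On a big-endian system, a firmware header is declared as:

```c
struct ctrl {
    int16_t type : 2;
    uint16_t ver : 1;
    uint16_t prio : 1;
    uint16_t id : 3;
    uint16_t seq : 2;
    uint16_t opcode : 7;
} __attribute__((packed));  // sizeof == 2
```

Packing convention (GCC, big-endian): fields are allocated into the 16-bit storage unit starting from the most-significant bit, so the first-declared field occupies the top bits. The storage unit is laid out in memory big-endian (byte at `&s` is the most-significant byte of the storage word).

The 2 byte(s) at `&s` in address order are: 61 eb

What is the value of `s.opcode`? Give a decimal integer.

[0]=0x61 [1]=0xeb (big-endian) → word 0x61eb
type [14+:2] = (word>>14) & 0x3 = 1
ver [13+:1] = (word>>13) & 0x1 = 1
prio [12+:1] = (word>>12) & 0x1 = 0
id [9+:3] = (word>>9) & 0x7 = 0
seq [7+:2] = (word>>7) & 0x3 = 3
opcode [0+:7] = (word>>0) & 0x7f = 107  ←

107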